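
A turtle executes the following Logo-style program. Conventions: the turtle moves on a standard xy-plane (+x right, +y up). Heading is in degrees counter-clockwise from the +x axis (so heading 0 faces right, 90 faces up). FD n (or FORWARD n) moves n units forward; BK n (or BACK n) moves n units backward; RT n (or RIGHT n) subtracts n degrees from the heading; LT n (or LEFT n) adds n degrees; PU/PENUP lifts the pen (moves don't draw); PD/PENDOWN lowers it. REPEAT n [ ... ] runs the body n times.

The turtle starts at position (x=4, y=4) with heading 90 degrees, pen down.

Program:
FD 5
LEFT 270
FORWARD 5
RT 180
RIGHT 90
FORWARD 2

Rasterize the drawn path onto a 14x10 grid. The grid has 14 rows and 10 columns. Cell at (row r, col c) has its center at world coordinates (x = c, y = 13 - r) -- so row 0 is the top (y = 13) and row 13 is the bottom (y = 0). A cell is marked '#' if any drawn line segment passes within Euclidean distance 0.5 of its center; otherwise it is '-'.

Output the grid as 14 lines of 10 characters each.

Answer: ----------
----------
---------#
---------#
----######
----#-----
----#-----
----#-----
----#-----
----#-----
----------
----------
----------
----------

Derivation:
Segment 0: (4,4) -> (4,9)
Segment 1: (4,9) -> (9,9)
Segment 2: (9,9) -> (9,11)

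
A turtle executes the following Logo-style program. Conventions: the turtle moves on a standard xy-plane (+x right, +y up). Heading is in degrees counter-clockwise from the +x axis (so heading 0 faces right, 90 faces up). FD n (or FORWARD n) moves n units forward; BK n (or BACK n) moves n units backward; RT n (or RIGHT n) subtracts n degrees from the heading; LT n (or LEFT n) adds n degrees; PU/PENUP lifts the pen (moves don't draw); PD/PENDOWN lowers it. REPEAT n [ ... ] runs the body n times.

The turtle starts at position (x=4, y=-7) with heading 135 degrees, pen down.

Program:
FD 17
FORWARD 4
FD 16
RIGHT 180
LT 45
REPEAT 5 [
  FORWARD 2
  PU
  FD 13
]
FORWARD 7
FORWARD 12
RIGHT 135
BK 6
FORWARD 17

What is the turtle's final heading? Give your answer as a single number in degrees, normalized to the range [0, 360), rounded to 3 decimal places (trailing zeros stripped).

Answer: 225

Derivation:
Executing turtle program step by step:
Start: pos=(4,-7), heading=135, pen down
FD 17: (4,-7) -> (-8.021,5.021) [heading=135, draw]
FD 4: (-8.021,5.021) -> (-10.849,7.849) [heading=135, draw]
FD 16: (-10.849,7.849) -> (-22.163,19.163) [heading=135, draw]
RT 180: heading 135 -> 315
LT 45: heading 315 -> 0
REPEAT 5 [
  -- iteration 1/5 --
  FD 2: (-22.163,19.163) -> (-20.163,19.163) [heading=0, draw]
  PU: pen up
  FD 13: (-20.163,19.163) -> (-7.163,19.163) [heading=0, move]
  -- iteration 2/5 --
  FD 2: (-7.163,19.163) -> (-5.163,19.163) [heading=0, move]
  PU: pen up
  FD 13: (-5.163,19.163) -> (7.837,19.163) [heading=0, move]
  -- iteration 3/5 --
  FD 2: (7.837,19.163) -> (9.837,19.163) [heading=0, move]
  PU: pen up
  FD 13: (9.837,19.163) -> (22.837,19.163) [heading=0, move]
  -- iteration 4/5 --
  FD 2: (22.837,19.163) -> (24.837,19.163) [heading=0, move]
  PU: pen up
  FD 13: (24.837,19.163) -> (37.837,19.163) [heading=0, move]
  -- iteration 5/5 --
  FD 2: (37.837,19.163) -> (39.837,19.163) [heading=0, move]
  PU: pen up
  FD 13: (39.837,19.163) -> (52.837,19.163) [heading=0, move]
]
FD 7: (52.837,19.163) -> (59.837,19.163) [heading=0, move]
FD 12: (59.837,19.163) -> (71.837,19.163) [heading=0, move]
RT 135: heading 0 -> 225
BK 6: (71.837,19.163) -> (76.08,23.406) [heading=225, move]
FD 17: (76.08,23.406) -> (64.059,11.385) [heading=225, move]
Final: pos=(64.059,11.385), heading=225, 4 segment(s) drawn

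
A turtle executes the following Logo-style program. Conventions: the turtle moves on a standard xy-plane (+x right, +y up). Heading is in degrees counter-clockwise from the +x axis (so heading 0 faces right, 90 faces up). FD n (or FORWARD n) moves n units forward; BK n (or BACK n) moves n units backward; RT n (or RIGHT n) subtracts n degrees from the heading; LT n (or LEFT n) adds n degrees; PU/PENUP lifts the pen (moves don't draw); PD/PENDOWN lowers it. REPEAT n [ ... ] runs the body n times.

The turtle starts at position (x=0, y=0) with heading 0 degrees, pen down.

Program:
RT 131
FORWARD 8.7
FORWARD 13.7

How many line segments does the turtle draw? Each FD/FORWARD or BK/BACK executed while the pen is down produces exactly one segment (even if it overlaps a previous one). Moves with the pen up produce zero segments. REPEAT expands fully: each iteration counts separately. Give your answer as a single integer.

Executing turtle program step by step:
Start: pos=(0,0), heading=0, pen down
RT 131: heading 0 -> 229
FD 8.7: (0,0) -> (-5.708,-6.566) [heading=229, draw]
FD 13.7: (-5.708,-6.566) -> (-14.696,-16.905) [heading=229, draw]
Final: pos=(-14.696,-16.905), heading=229, 2 segment(s) drawn
Segments drawn: 2

Answer: 2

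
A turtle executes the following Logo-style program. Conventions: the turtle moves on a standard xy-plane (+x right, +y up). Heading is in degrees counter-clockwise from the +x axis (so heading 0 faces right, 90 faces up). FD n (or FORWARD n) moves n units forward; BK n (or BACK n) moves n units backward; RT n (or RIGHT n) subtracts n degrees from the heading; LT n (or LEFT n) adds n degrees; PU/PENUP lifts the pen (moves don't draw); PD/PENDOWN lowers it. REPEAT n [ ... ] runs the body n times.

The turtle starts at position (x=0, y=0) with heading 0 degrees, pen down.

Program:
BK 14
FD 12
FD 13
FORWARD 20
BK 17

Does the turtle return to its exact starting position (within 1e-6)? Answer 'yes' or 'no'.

Answer: no

Derivation:
Executing turtle program step by step:
Start: pos=(0,0), heading=0, pen down
BK 14: (0,0) -> (-14,0) [heading=0, draw]
FD 12: (-14,0) -> (-2,0) [heading=0, draw]
FD 13: (-2,0) -> (11,0) [heading=0, draw]
FD 20: (11,0) -> (31,0) [heading=0, draw]
BK 17: (31,0) -> (14,0) [heading=0, draw]
Final: pos=(14,0), heading=0, 5 segment(s) drawn

Start position: (0, 0)
Final position: (14, 0)
Distance = 14; >= 1e-6 -> NOT closed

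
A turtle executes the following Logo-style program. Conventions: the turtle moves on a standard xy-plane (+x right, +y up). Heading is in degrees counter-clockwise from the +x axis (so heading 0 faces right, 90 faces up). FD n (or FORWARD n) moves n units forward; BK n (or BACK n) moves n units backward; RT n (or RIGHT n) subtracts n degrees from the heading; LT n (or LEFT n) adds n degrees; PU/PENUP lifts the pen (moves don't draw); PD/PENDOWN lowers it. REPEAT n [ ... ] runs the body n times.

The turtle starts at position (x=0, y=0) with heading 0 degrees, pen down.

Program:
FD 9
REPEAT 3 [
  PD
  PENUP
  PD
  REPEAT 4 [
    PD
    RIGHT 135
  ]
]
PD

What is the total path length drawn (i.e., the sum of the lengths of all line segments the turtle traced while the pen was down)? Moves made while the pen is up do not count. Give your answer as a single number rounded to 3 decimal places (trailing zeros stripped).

Answer: 9

Derivation:
Executing turtle program step by step:
Start: pos=(0,0), heading=0, pen down
FD 9: (0,0) -> (9,0) [heading=0, draw]
REPEAT 3 [
  -- iteration 1/3 --
  PD: pen down
  PU: pen up
  PD: pen down
  REPEAT 4 [
    -- iteration 1/4 --
    PD: pen down
    RT 135: heading 0 -> 225
    -- iteration 2/4 --
    PD: pen down
    RT 135: heading 225 -> 90
    -- iteration 3/4 --
    PD: pen down
    RT 135: heading 90 -> 315
    -- iteration 4/4 --
    PD: pen down
    RT 135: heading 315 -> 180
  ]
  -- iteration 2/3 --
  PD: pen down
  PU: pen up
  PD: pen down
  REPEAT 4 [
    -- iteration 1/4 --
    PD: pen down
    RT 135: heading 180 -> 45
    -- iteration 2/4 --
    PD: pen down
    RT 135: heading 45 -> 270
    -- iteration 3/4 --
    PD: pen down
    RT 135: heading 270 -> 135
    -- iteration 4/4 --
    PD: pen down
    RT 135: heading 135 -> 0
  ]
  -- iteration 3/3 --
  PD: pen down
  PU: pen up
  PD: pen down
  REPEAT 4 [
    -- iteration 1/4 --
    PD: pen down
    RT 135: heading 0 -> 225
    -- iteration 2/4 --
    PD: pen down
    RT 135: heading 225 -> 90
    -- iteration 3/4 --
    PD: pen down
    RT 135: heading 90 -> 315
    -- iteration 4/4 --
    PD: pen down
    RT 135: heading 315 -> 180
  ]
]
PD: pen down
Final: pos=(9,0), heading=180, 1 segment(s) drawn

Segment lengths:
  seg 1: (0,0) -> (9,0), length = 9
Total = 9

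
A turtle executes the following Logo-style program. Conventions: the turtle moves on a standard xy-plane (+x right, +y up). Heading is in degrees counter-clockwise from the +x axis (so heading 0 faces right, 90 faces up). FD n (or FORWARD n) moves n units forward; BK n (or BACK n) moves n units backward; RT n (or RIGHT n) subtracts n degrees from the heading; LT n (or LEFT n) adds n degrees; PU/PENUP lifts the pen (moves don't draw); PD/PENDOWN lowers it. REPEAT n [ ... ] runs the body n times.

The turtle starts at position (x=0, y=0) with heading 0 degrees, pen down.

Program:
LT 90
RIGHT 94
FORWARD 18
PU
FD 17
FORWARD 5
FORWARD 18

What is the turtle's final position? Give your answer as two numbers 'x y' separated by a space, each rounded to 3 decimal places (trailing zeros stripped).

Answer: 57.859 -4.046

Derivation:
Executing turtle program step by step:
Start: pos=(0,0), heading=0, pen down
LT 90: heading 0 -> 90
RT 94: heading 90 -> 356
FD 18: (0,0) -> (17.956,-1.256) [heading=356, draw]
PU: pen up
FD 17: (17.956,-1.256) -> (34.915,-2.441) [heading=356, move]
FD 5: (34.915,-2.441) -> (39.903,-2.79) [heading=356, move]
FD 18: (39.903,-2.79) -> (57.859,-4.046) [heading=356, move]
Final: pos=(57.859,-4.046), heading=356, 1 segment(s) drawn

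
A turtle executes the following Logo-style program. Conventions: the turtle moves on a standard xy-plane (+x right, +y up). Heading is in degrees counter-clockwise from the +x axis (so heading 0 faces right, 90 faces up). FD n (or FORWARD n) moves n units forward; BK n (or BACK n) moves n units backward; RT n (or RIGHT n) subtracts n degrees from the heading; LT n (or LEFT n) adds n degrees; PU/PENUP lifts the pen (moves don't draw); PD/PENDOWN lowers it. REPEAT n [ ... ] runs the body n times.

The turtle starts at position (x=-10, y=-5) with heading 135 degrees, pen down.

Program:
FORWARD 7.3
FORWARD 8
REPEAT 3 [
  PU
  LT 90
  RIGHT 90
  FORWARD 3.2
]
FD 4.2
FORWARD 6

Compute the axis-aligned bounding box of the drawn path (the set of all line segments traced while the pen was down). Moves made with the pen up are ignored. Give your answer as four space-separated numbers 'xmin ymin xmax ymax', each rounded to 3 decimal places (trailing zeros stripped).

Answer: -20.819 -5 -10 5.819

Derivation:
Executing turtle program step by step:
Start: pos=(-10,-5), heading=135, pen down
FD 7.3: (-10,-5) -> (-15.162,0.162) [heading=135, draw]
FD 8: (-15.162,0.162) -> (-20.819,5.819) [heading=135, draw]
REPEAT 3 [
  -- iteration 1/3 --
  PU: pen up
  LT 90: heading 135 -> 225
  RT 90: heading 225 -> 135
  FD 3.2: (-20.819,5.819) -> (-23.081,8.081) [heading=135, move]
  -- iteration 2/3 --
  PU: pen up
  LT 90: heading 135 -> 225
  RT 90: heading 225 -> 135
  FD 3.2: (-23.081,8.081) -> (-25.344,10.344) [heading=135, move]
  -- iteration 3/3 --
  PU: pen up
  LT 90: heading 135 -> 225
  RT 90: heading 225 -> 135
  FD 3.2: (-25.344,10.344) -> (-27.607,12.607) [heading=135, move]
]
FD 4.2: (-27.607,12.607) -> (-30.577,15.577) [heading=135, move]
FD 6: (-30.577,15.577) -> (-34.819,19.819) [heading=135, move]
Final: pos=(-34.819,19.819), heading=135, 2 segment(s) drawn

Segment endpoints: x in {-20.819, -15.162, -10}, y in {-5, 0.162, 5.819}
xmin=-20.819, ymin=-5, xmax=-10, ymax=5.819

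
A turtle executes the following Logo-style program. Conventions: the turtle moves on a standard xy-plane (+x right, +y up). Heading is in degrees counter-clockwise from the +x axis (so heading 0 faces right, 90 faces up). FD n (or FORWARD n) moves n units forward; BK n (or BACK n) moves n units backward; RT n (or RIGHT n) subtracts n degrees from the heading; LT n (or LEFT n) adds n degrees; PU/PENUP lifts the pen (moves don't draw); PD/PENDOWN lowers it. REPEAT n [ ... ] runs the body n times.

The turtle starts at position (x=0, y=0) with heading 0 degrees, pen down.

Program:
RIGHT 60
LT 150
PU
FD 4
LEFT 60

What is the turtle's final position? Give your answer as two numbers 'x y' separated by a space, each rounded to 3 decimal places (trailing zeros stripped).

Answer: 0 4

Derivation:
Executing turtle program step by step:
Start: pos=(0,0), heading=0, pen down
RT 60: heading 0 -> 300
LT 150: heading 300 -> 90
PU: pen up
FD 4: (0,0) -> (0,4) [heading=90, move]
LT 60: heading 90 -> 150
Final: pos=(0,4), heading=150, 0 segment(s) drawn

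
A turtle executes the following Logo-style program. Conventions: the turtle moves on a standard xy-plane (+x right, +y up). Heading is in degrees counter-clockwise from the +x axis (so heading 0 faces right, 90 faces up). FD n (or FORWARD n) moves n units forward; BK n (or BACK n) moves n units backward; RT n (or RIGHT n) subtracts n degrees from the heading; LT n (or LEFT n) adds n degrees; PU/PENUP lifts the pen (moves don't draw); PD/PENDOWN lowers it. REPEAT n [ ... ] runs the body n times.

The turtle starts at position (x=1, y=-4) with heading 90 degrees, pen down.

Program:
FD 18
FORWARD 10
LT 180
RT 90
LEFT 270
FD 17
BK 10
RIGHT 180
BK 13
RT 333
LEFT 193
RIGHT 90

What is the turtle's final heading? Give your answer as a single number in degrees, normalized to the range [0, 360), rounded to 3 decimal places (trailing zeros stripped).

Answer: 40

Derivation:
Executing turtle program step by step:
Start: pos=(1,-4), heading=90, pen down
FD 18: (1,-4) -> (1,14) [heading=90, draw]
FD 10: (1,14) -> (1,24) [heading=90, draw]
LT 180: heading 90 -> 270
RT 90: heading 270 -> 180
LT 270: heading 180 -> 90
FD 17: (1,24) -> (1,41) [heading=90, draw]
BK 10: (1,41) -> (1,31) [heading=90, draw]
RT 180: heading 90 -> 270
BK 13: (1,31) -> (1,44) [heading=270, draw]
RT 333: heading 270 -> 297
LT 193: heading 297 -> 130
RT 90: heading 130 -> 40
Final: pos=(1,44), heading=40, 5 segment(s) drawn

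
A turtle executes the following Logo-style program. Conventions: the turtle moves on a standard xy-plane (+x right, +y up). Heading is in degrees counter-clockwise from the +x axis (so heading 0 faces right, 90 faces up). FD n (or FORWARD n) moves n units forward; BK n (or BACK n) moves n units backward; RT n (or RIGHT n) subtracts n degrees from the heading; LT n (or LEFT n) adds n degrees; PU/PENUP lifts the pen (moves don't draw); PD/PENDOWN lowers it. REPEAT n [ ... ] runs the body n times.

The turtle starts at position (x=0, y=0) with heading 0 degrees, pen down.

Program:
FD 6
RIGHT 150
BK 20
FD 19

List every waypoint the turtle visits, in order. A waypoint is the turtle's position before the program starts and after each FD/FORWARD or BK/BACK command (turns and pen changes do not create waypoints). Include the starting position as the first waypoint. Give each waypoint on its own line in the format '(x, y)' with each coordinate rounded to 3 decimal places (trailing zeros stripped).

Answer: (0, 0)
(6, 0)
(23.321, 10)
(6.866, 0.5)

Derivation:
Executing turtle program step by step:
Start: pos=(0,0), heading=0, pen down
FD 6: (0,0) -> (6,0) [heading=0, draw]
RT 150: heading 0 -> 210
BK 20: (6,0) -> (23.321,10) [heading=210, draw]
FD 19: (23.321,10) -> (6.866,0.5) [heading=210, draw]
Final: pos=(6.866,0.5), heading=210, 3 segment(s) drawn
Waypoints (4 total):
(0, 0)
(6, 0)
(23.321, 10)
(6.866, 0.5)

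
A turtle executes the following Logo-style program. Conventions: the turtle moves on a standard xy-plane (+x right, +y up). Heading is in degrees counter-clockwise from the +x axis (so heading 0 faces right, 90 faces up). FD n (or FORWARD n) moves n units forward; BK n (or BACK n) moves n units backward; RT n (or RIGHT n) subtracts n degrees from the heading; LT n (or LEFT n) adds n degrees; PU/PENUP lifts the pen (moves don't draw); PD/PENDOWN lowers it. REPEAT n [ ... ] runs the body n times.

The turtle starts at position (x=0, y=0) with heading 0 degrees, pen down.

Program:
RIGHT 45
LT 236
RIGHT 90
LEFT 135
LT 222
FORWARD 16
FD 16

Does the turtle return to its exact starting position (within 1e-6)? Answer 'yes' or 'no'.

Answer: no

Derivation:
Executing turtle program step by step:
Start: pos=(0,0), heading=0, pen down
RT 45: heading 0 -> 315
LT 236: heading 315 -> 191
RT 90: heading 191 -> 101
LT 135: heading 101 -> 236
LT 222: heading 236 -> 98
FD 16: (0,0) -> (-2.227,15.844) [heading=98, draw]
FD 16: (-2.227,15.844) -> (-4.454,31.689) [heading=98, draw]
Final: pos=(-4.454,31.689), heading=98, 2 segment(s) drawn

Start position: (0, 0)
Final position: (-4.454, 31.689)
Distance = 32; >= 1e-6 -> NOT closed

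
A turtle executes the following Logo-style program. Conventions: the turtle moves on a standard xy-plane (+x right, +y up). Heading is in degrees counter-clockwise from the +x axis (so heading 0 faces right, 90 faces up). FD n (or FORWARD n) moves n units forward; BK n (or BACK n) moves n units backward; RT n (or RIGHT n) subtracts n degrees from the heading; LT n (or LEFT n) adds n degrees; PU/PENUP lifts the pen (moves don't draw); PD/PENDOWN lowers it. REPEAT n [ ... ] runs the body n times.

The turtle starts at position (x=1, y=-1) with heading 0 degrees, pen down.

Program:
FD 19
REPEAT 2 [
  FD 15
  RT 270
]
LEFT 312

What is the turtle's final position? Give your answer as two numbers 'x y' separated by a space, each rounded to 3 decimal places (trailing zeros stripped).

Executing turtle program step by step:
Start: pos=(1,-1), heading=0, pen down
FD 19: (1,-1) -> (20,-1) [heading=0, draw]
REPEAT 2 [
  -- iteration 1/2 --
  FD 15: (20,-1) -> (35,-1) [heading=0, draw]
  RT 270: heading 0 -> 90
  -- iteration 2/2 --
  FD 15: (35,-1) -> (35,14) [heading=90, draw]
  RT 270: heading 90 -> 180
]
LT 312: heading 180 -> 132
Final: pos=(35,14), heading=132, 3 segment(s) drawn

Answer: 35 14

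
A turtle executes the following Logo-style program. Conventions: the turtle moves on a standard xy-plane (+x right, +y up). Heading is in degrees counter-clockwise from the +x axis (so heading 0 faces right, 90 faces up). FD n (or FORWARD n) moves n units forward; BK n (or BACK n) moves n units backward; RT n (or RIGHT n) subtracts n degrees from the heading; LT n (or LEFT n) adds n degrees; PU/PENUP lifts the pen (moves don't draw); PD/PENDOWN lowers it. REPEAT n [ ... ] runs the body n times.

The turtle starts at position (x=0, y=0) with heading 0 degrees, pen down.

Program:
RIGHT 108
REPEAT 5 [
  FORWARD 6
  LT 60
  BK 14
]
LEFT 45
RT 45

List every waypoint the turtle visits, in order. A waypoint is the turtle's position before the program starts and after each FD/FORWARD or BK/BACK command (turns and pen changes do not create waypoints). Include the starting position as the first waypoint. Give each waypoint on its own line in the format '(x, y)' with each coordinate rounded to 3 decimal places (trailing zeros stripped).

Answer: (0, 0)
(-1.854, -5.706)
(-11.222, 4.698)
(-7.207, 0.239)
(-20.901, -2.672)
(-15.032, -1.424)
(-19.359, -14.739)
(-17.504, -9.033)
(-8.137, -19.437)
(-12.151, -14.978)
(1.543, -12.067)

Derivation:
Executing turtle program step by step:
Start: pos=(0,0), heading=0, pen down
RT 108: heading 0 -> 252
REPEAT 5 [
  -- iteration 1/5 --
  FD 6: (0,0) -> (-1.854,-5.706) [heading=252, draw]
  LT 60: heading 252 -> 312
  BK 14: (-1.854,-5.706) -> (-11.222,4.698) [heading=312, draw]
  -- iteration 2/5 --
  FD 6: (-11.222,4.698) -> (-7.207,0.239) [heading=312, draw]
  LT 60: heading 312 -> 12
  BK 14: (-7.207,0.239) -> (-20.901,-2.672) [heading=12, draw]
  -- iteration 3/5 --
  FD 6: (-20.901,-2.672) -> (-15.032,-1.424) [heading=12, draw]
  LT 60: heading 12 -> 72
  BK 14: (-15.032,-1.424) -> (-19.359,-14.739) [heading=72, draw]
  -- iteration 4/5 --
  FD 6: (-19.359,-14.739) -> (-17.504,-9.033) [heading=72, draw]
  LT 60: heading 72 -> 132
  BK 14: (-17.504,-9.033) -> (-8.137,-19.437) [heading=132, draw]
  -- iteration 5/5 --
  FD 6: (-8.137,-19.437) -> (-12.151,-14.978) [heading=132, draw]
  LT 60: heading 132 -> 192
  BK 14: (-12.151,-14.978) -> (1.543,-12.067) [heading=192, draw]
]
LT 45: heading 192 -> 237
RT 45: heading 237 -> 192
Final: pos=(1.543,-12.067), heading=192, 10 segment(s) drawn
Waypoints (11 total):
(0, 0)
(-1.854, -5.706)
(-11.222, 4.698)
(-7.207, 0.239)
(-20.901, -2.672)
(-15.032, -1.424)
(-19.359, -14.739)
(-17.504, -9.033)
(-8.137, -19.437)
(-12.151, -14.978)
(1.543, -12.067)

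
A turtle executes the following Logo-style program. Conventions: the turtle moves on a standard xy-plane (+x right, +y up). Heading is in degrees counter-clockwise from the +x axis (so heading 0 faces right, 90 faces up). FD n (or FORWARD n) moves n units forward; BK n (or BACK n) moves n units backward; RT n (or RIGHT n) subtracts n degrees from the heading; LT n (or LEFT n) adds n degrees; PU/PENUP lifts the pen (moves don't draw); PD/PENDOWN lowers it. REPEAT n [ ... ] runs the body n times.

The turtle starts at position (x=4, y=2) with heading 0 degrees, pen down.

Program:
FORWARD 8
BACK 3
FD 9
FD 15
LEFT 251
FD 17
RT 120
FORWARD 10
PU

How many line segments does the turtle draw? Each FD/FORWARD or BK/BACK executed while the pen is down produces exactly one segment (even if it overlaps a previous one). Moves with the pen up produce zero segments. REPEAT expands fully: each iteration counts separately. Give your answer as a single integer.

Executing turtle program step by step:
Start: pos=(4,2), heading=0, pen down
FD 8: (4,2) -> (12,2) [heading=0, draw]
BK 3: (12,2) -> (9,2) [heading=0, draw]
FD 9: (9,2) -> (18,2) [heading=0, draw]
FD 15: (18,2) -> (33,2) [heading=0, draw]
LT 251: heading 0 -> 251
FD 17: (33,2) -> (27.465,-14.074) [heading=251, draw]
RT 120: heading 251 -> 131
FD 10: (27.465,-14.074) -> (20.905,-6.527) [heading=131, draw]
PU: pen up
Final: pos=(20.905,-6.527), heading=131, 6 segment(s) drawn
Segments drawn: 6

Answer: 6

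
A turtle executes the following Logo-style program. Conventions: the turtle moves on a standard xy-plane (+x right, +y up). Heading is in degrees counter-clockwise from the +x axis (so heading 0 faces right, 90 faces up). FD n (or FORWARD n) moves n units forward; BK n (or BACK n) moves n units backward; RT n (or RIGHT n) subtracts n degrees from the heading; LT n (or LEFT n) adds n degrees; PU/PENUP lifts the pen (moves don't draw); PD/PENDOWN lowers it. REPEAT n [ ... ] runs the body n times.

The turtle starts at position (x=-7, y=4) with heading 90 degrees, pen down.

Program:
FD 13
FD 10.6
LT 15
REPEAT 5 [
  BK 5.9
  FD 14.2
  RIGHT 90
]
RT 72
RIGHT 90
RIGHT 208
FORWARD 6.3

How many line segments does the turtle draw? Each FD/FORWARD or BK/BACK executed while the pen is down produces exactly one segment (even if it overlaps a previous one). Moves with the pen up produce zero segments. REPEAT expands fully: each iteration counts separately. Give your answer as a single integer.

Executing turtle program step by step:
Start: pos=(-7,4), heading=90, pen down
FD 13: (-7,4) -> (-7,17) [heading=90, draw]
FD 10.6: (-7,17) -> (-7,27.6) [heading=90, draw]
LT 15: heading 90 -> 105
REPEAT 5 [
  -- iteration 1/5 --
  BK 5.9: (-7,27.6) -> (-5.473,21.901) [heading=105, draw]
  FD 14.2: (-5.473,21.901) -> (-9.148,35.617) [heading=105, draw]
  RT 90: heading 105 -> 15
  -- iteration 2/5 --
  BK 5.9: (-9.148,35.617) -> (-14.847,34.09) [heading=15, draw]
  FD 14.2: (-14.847,34.09) -> (-1.131,37.765) [heading=15, draw]
  RT 90: heading 15 -> 285
  -- iteration 3/5 --
  BK 5.9: (-1.131,37.765) -> (-2.658,43.464) [heading=285, draw]
  FD 14.2: (-2.658,43.464) -> (1.017,29.748) [heading=285, draw]
  RT 90: heading 285 -> 195
  -- iteration 4/5 --
  BK 5.9: (1.017,29.748) -> (6.716,31.275) [heading=195, draw]
  FD 14.2: (6.716,31.275) -> (-7,27.6) [heading=195, draw]
  RT 90: heading 195 -> 105
  -- iteration 5/5 --
  BK 5.9: (-7,27.6) -> (-5.473,21.901) [heading=105, draw]
  FD 14.2: (-5.473,21.901) -> (-9.148,35.617) [heading=105, draw]
  RT 90: heading 105 -> 15
]
RT 72: heading 15 -> 303
RT 90: heading 303 -> 213
RT 208: heading 213 -> 5
FD 6.3: (-9.148,35.617) -> (-2.872,36.166) [heading=5, draw]
Final: pos=(-2.872,36.166), heading=5, 13 segment(s) drawn
Segments drawn: 13

Answer: 13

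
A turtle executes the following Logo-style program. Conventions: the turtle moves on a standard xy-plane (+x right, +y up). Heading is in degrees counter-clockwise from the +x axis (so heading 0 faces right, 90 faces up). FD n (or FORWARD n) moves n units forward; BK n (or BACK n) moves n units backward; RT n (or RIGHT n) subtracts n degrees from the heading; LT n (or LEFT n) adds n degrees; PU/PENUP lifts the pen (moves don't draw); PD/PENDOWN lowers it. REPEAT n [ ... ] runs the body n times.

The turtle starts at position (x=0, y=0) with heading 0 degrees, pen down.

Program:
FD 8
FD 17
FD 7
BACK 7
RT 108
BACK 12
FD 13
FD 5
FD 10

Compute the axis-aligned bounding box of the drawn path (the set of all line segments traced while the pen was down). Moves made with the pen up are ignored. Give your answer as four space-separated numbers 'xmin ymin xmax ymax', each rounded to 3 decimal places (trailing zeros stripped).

Answer: 0 -15.217 32 11.413

Derivation:
Executing turtle program step by step:
Start: pos=(0,0), heading=0, pen down
FD 8: (0,0) -> (8,0) [heading=0, draw]
FD 17: (8,0) -> (25,0) [heading=0, draw]
FD 7: (25,0) -> (32,0) [heading=0, draw]
BK 7: (32,0) -> (25,0) [heading=0, draw]
RT 108: heading 0 -> 252
BK 12: (25,0) -> (28.708,11.413) [heading=252, draw]
FD 13: (28.708,11.413) -> (24.691,-0.951) [heading=252, draw]
FD 5: (24.691,-0.951) -> (23.146,-5.706) [heading=252, draw]
FD 10: (23.146,-5.706) -> (20.056,-15.217) [heading=252, draw]
Final: pos=(20.056,-15.217), heading=252, 8 segment(s) drawn

Segment endpoints: x in {0, 8, 20.056, 23.146, 24.691, 25, 28.708, 32}, y in {-15.217, -5.706, -0.951, 0, 11.413}
xmin=0, ymin=-15.217, xmax=32, ymax=11.413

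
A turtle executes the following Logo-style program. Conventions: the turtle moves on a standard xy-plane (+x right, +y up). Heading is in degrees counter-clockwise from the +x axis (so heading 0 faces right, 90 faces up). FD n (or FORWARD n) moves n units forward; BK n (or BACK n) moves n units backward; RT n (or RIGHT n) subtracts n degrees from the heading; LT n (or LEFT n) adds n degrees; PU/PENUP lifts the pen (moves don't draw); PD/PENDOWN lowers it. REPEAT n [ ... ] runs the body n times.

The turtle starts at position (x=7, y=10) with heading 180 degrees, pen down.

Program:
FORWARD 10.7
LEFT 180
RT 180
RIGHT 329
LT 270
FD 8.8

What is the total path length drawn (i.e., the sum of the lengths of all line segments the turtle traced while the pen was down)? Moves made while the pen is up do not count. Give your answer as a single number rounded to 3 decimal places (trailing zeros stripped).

Answer: 19.5

Derivation:
Executing turtle program step by step:
Start: pos=(7,10), heading=180, pen down
FD 10.7: (7,10) -> (-3.7,10) [heading=180, draw]
LT 180: heading 180 -> 0
RT 180: heading 0 -> 180
RT 329: heading 180 -> 211
LT 270: heading 211 -> 121
FD 8.8: (-3.7,10) -> (-8.232,17.543) [heading=121, draw]
Final: pos=(-8.232,17.543), heading=121, 2 segment(s) drawn

Segment lengths:
  seg 1: (7,10) -> (-3.7,10), length = 10.7
  seg 2: (-3.7,10) -> (-8.232,17.543), length = 8.8
Total = 19.5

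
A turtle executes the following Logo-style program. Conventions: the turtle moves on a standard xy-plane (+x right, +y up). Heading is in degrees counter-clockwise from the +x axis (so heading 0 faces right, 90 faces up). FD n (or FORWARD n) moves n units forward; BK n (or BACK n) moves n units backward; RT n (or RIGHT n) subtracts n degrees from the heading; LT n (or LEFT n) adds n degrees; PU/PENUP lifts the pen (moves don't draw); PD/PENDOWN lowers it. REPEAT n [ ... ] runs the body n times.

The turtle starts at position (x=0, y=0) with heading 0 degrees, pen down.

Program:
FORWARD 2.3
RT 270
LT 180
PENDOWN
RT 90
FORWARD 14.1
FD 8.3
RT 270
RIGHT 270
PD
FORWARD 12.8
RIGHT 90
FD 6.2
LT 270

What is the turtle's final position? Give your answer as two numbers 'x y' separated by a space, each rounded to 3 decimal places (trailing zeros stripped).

Answer: -7.3 -6.2

Derivation:
Executing turtle program step by step:
Start: pos=(0,0), heading=0, pen down
FD 2.3: (0,0) -> (2.3,0) [heading=0, draw]
RT 270: heading 0 -> 90
LT 180: heading 90 -> 270
PD: pen down
RT 90: heading 270 -> 180
FD 14.1: (2.3,0) -> (-11.8,0) [heading=180, draw]
FD 8.3: (-11.8,0) -> (-20.1,0) [heading=180, draw]
RT 270: heading 180 -> 270
RT 270: heading 270 -> 0
PD: pen down
FD 12.8: (-20.1,0) -> (-7.3,0) [heading=0, draw]
RT 90: heading 0 -> 270
FD 6.2: (-7.3,0) -> (-7.3,-6.2) [heading=270, draw]
LT 270: heading 270 -> 180
Final: pos=(-7.3,-6.2), heading=180, 5 segment(s) drawn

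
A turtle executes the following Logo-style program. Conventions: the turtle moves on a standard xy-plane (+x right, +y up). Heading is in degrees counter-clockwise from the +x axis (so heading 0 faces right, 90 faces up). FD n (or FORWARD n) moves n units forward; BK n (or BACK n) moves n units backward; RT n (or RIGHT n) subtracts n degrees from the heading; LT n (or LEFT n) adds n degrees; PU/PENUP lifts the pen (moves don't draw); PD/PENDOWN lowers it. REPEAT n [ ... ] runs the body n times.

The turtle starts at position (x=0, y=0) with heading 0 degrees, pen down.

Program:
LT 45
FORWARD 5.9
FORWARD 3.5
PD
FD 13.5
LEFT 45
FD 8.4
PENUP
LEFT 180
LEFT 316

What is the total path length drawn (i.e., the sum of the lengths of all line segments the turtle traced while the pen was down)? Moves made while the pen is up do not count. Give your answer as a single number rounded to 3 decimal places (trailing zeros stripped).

Answer: 31.3

Derivation:
Executing turtle program step by step:
Start: pos=(0,0), heading=0, pen down
LT 45: heading 0 -> 45
FD 5.9: (0,0) -> (4.172,4.172) [heading=45, draw]
FD 3.5: (4.172,4.172) -> (6.647,6.647) [heading=45, draw]
PD: pen down
FD 13.5: (6.647,6.647) -> (16.193,16.193) [heading=45, draw]
LT 45: heading 45 -> 90
FD 8.4: (16.193,16.193) -> (16.193,24.593) [heading=90, draw]
PU: pen up
LT 180: heading 90 -> 270
LT 316: heading 270 -> 226
Final: pos=(16.193,24.593), heading=226, 4 segment(s) drawn

Segment lengths:
  seg 1: (0,0) -> (4.172,4.172), length = 5.9
  seg 2: (4.172,4.172) -> (6.647,6.647), length = 3.5
  seg 3: (6.647,6.647) -> (16.193,16.193), length = 13.5
  seg 4: (16.193,16.193) -> (16.193,24.593), length = 8.4
Total = 31.3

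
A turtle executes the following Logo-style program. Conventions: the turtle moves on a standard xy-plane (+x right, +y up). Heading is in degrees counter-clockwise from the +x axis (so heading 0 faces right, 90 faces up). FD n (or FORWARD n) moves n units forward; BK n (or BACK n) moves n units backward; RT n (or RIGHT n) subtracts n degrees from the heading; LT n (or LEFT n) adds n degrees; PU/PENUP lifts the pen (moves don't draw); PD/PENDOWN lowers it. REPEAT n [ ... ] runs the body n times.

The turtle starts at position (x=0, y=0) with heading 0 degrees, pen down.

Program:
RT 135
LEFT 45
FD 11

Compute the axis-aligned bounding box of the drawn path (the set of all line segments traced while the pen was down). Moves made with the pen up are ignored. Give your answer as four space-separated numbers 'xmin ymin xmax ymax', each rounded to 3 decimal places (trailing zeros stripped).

Answer: 0 -11 0 0

Derivation:
Executing turtle program step by step:
Start: pos=(0,0), heading=0, pen down
RT 135: heading 0 -> 225
LT 45: heading 225 -> 270
FD 11: (0,0) -> (0,-11) [heading=270, draw]
Final: pos=(0,-11), heading=270, 1 segment(s) drawn

Segment endpoints: x in {0, 0}, y in {-11, 0}
xmin=0, ymin=-11, xmax=0, ymax=0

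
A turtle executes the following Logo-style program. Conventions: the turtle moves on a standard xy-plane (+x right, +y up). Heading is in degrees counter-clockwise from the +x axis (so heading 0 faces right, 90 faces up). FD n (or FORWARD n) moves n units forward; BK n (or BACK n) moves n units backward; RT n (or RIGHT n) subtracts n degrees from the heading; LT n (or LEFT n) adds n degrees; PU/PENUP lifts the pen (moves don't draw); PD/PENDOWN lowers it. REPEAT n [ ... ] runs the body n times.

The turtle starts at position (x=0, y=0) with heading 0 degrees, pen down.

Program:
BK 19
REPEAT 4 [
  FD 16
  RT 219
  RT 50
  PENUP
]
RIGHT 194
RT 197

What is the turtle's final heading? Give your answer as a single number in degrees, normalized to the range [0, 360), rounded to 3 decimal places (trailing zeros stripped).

Answer: 333

Derivation:
Executing turtle program step by step:
Start: pos=(0,0), heading=0, pen down
BK 19: (0,0) -> (-19,0) [heading=0, draw]
REPEAT 4 [
  -- iteration 1/4 --
  FD 16: (-19,0) -> (-3,0) [heading=0, draw]
  RT 219: heading 0 -> 141
  RT 50: heading 141 -> 91
  PU: pen up
  -- iteration 2/4 --
  FD 16: (-3,0) -> (-3.279,15.998) [heading=91, move]
  RT 219: heading 91 -> 232
  RT 50: heading 232 -> 182
  PU: pen up
  -- iteration 3/4 --
  FD 16: (-3.279,15.998) -> (-19.269,15.439) [heading=182, move]
  RT 219: heading 182 -> 323
  RT 50: heading 323 -> 273
  PU: pen up
  -- iteration 4/4 --
  FD 16: (-19.269,15.439) -> (-18.432,-0.539) [heading=273, move]
  RT 219: heading 273 -> 54
  RT 50: heading 54 -> 4
  PU: pen up
]
RT 194: heading 4 -> 170
RT 197: heading 170 -> 333
Final: pos=(-18.432,-0.539), heading=333, 2 segment(s) drawn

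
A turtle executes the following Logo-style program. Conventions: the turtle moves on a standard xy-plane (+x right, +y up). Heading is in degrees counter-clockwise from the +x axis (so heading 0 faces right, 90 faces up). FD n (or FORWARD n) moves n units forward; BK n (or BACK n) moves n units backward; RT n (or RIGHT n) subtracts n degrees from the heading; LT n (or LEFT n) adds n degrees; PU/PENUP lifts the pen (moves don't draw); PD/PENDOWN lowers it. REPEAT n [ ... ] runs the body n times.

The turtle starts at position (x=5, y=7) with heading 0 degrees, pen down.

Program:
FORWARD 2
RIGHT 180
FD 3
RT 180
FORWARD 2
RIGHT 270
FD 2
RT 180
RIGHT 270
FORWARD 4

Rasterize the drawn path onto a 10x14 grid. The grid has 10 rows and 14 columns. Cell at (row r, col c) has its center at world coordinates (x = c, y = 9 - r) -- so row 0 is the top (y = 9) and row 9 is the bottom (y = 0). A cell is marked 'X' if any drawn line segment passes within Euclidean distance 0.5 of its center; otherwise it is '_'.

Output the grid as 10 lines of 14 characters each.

Segment 0: (5,7) -> (7,7)
Segment 1: (7,7) -> (4,7)
Segment 2: (4,7) -> (6,7)
Segment 3: (6,7) -> (6,9)
Segment 4: (6,9) -> (10,9)

Answer: ______XXXXX___
______X_______
____XXXX______
______________
______________
______________
______________
______________
______________
______________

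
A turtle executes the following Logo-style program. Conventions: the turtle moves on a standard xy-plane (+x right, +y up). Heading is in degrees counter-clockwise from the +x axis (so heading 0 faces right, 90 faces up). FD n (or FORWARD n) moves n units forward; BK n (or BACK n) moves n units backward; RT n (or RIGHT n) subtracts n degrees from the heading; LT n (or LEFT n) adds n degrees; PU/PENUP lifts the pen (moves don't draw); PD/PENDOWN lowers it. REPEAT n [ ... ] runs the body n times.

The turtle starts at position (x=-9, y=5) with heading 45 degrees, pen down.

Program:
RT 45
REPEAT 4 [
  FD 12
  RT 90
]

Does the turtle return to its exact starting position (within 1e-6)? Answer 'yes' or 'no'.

Answer: yes

Derivation:
Executing turtle program step by step:
Start: pos=(-9,5), heading=45, pen down
RT 45: heading 45 -> 0
REPEAT 4 [
  -- iteration 1/4 --
  FD 12: (-9,5) -> (3,5) [heading=0, draw]
  RT 90: heading 0 -> 270
  -- iteration 2/4 --
  FD 12: (3,5) -> (3,-7) [heading=270, draw]
  RT 90: heading 270 -> 180
  -- iteration 3/4 --
  FD 12: (3,-7) -> (-9,-7) [heading=180, draw]
  RT 90: heading 180 -> 90
  -- iteration 4/4 --
  FD 12: (-9,-7) -> (-9,5) [heading=90, draw]
  RT 90: heading 90 -> 0
]
Final: pos=(-9,5), heading=0, 4 segment(s) drawn

Start position: (-9, 5)
Final position: (-9, 5)
Distance = 0; < 1e-6 -> CLOSED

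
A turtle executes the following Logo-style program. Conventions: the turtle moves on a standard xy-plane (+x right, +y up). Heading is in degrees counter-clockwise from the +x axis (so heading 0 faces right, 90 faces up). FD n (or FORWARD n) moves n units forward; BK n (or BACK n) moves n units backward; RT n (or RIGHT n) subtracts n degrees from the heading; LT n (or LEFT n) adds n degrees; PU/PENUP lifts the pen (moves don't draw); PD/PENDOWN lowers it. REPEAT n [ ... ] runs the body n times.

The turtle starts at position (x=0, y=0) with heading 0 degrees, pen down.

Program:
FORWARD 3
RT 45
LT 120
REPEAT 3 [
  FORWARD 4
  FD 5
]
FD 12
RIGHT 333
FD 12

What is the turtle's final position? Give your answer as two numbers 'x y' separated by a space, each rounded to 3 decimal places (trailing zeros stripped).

Executing turtle program step by step:
Start: pos=(0,0), heading=0, pen down
FD 3: (0,0) -> (3,0) [heading=0, draw]
RT 45: heading 0 -> 315
LT 120: heading 315 -> 75
REPEAT 3 [
  -- iteration 1/3 --
  FD 4: (3,0) -> (4.035,3.864) [heading=75, draw]
  FD 5: (4.035,3.864) -> (5.329,8.693) [heading=75, draw]
  -- iteration 2/3 --
  FD 4: (5.329,8.693) -> (6.365,12.557) [heading=75, draw]
  FD 5: (6.365,12.557) -> (7.659,17.387) [heading=75, draw]
  -- iteration 3/3 --
  FD 4: (7.659,17.387) -> (8.694,21.25) [heading=75, draw]
  FD 5: (8.694,21.25) -> (9.988,26.08) [heading=75, draw]
]
FD 12: (9.988,26.08) -> (13.094,37.671) [heading=75, draw]
RT 333: heading 75 -> 102
FD 12: (13.094,37.671) -> (10.599,49.409) [heading=102, draw]
Final: pos=(10.599,49.409), heading=102, 9 segment(s) drawn

Answer: 10.599 49.409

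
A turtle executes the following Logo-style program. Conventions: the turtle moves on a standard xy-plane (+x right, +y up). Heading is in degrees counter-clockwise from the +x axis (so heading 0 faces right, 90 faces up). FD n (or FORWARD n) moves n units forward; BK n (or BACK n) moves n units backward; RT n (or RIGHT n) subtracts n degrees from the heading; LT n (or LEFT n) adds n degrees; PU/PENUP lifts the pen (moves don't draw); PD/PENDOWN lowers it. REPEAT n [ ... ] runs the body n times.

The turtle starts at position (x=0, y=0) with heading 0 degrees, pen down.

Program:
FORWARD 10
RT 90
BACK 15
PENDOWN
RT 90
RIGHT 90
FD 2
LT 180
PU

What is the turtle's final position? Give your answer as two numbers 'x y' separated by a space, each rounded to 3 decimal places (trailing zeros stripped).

Executing turtle program step by step:
Start: pos=(0,0), heading=0, pen down
FD 10: (0,0) -> (10,0) [heading=0, draw]
RT 90: heading 0 -> 270
BK 15: (10,0) -> (10,15) [heading=270, draw]
PD: pen down
RT 90: heading 270 -> 180
RT 90: heading 180 -> 90
FD 2: (10,15) -> (10,17) [heading=90, draw]
LT 180: heading 90 -> 270
PU: pen up
Final: pos=(10,17), heading=270, 3 segment(s) drawn

Answer: 10 17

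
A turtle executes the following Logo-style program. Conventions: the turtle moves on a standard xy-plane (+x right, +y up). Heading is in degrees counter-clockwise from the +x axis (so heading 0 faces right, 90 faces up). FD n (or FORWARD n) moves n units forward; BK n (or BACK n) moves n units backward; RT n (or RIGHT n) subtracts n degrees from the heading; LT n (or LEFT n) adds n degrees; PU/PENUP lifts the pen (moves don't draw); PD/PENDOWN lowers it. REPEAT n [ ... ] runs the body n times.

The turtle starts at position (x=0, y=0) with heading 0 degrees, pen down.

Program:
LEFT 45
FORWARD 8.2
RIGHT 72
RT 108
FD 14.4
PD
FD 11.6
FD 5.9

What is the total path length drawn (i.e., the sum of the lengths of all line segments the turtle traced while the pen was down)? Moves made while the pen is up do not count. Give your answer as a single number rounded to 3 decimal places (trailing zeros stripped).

Answer: 40.1

Derivation:
Executing turtle program step by step:
Start: pos=(0,0), heading=0, pen down
LT 45: heading 0 -> 45
FD 8.2: (0,0) -> (5.798,5.798) [heading=45, draw]
RT 72: heading 45 -> 333
RT 108: heading 333 -> 225
FD 14.4: (5.798,5.798) -> (-4.384,-4.384) [heading=225, draw]
PD: pen down
FD 11.6: (-4.384,-4.384) -> (-12.587,-12.587) [heading=225, draw]
FD 5.9: (-12.587,-12.587) -> (-16.758,-16.758) [heading=225, draw]
Final: pos=(-16.758,-16.758), heading=225, 4 segment(s) drawn

Segment lengths:
  seg 1: (0,0) -> (5.798,5.798), length = 8.2
  seg 2: (5.798,5.798) -> (-4.384,-4.384), length = 14.4
  seg 3: (-4.384,-4.384) -> (-12.587,-12.587), length = 11.6
  seg 4: (-12.587,-12.587) -> (-16.758,-16.758), length = 5.9
Total = 40.1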